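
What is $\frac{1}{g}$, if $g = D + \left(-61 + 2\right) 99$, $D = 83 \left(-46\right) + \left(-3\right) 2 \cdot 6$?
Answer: $- \frac{1}{9695} \approx -0.00010315$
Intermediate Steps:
$D = -3854$ ($D = -3818 - 36 = -3854$)
$g = -9695$ ($g = -3854 + \left(-61 + 2\right) 99 = -3854 - 5841 = -9695$)
$\frac{1}{g} = \frac{1}{-9695} = - \frac{1}{9695}$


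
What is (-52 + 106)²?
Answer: 2916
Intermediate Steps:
(-52 + 106)² = 54² = 2916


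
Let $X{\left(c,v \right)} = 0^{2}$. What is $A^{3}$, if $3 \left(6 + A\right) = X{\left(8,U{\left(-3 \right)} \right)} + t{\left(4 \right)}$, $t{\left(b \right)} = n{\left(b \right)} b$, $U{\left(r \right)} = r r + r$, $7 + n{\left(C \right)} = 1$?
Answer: $-2744$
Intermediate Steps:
$n{\left(C \right)} = -6$ ($n{\left(C \right)} = -7 + 1 = -6$)
$U{\left(r \right)} = r + r^{2}$ ($U{\left(r \right)} = r^{2} + r = r + r^{2}$)
$X{\left(c,v \right)} = 0$
$t{\left(b \right)} = - 6 b$
$A = -14$ ($A = -6 + \frac{0 - 24}{3} = -6 + \frac{1}{3} \left(-24\right) = -6 - 8 = -14$)
$A^{3} = \left(-14\right)^{3} = -2744$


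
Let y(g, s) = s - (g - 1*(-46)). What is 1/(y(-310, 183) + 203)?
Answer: 1/650 ≈ 0.0015385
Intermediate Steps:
y(g, s) = -46 + s - g (y(g, s) = s - (g + 46) = s - (46 + g) = s + (-46 - g) = -46 + s - g)
1/(y(-310, 183) + 203) = 1/((-46 + 183 - 1*(-310)) + 203) = 1/((-46 + 183 + 310) + 203) = 1/(447 + 203) = 1/650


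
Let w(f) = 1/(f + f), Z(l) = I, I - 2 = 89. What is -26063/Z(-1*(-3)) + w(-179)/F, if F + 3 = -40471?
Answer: -53949263215/188365996 ≈ -286.41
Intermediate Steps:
F = -40474 (F = -3 - 40471 = -40474)
I = 91 (I = 2 + 89 = 91)
Z(l) = 91
w(f) = 1/(2*f)
-26063/Z(-1*(-3)) + w(-179)/F = -26063/91 + ((1/2)/(-179))/(-40474) = -26063*1/91 + ((1/2)*(-1/179))*(-1/40474) = -26063/91 - 1/358*(-1/40474) = -26063/91 + 1/14489692 = -53949263215/188365996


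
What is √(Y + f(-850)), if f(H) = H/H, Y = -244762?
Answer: I*√244761 ≈ 494.73*I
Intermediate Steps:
f(H) = 1
√(Y + f(-850)) = √(-244762 + 1) = √(-244761) = I*√244761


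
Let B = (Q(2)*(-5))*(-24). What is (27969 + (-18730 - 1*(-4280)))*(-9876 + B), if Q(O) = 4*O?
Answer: -120535404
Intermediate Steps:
B = 960 (B = ((4*2)*(-5))*(-24) = (8*(-5))*(-24) = -40*(-24) = 960)
(27969 + (-18730 - 1*(-4280)))*(-9876 + B) = (27969 + (-18730 - 1*(-4280)))*(-9876 + 960) = (27969 + (-18730 + 4280))*(-8916) = (27969 - 14450)*(-8916) = 13519*(-8916) = -120535404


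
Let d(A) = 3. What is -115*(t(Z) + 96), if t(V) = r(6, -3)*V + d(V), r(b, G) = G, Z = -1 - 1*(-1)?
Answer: -11385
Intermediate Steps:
Z = 0 (Z = -1 + 1 = 0)
t(V) = 3 - 3*V (t(V) = -3*V + 3 = 3 - 3*V)
-115*(t(Z) + 96) = -115*((3 - 3*0) + 96) = -115*((3 + 0) + 96) = -115*(3 + 96) = -115*99 = -11385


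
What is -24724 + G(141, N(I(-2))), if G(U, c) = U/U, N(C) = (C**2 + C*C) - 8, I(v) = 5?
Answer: -24723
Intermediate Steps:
N(C) = -8 + 2*C**2 (N(C) = (C**2 + C**2) - 8 = 2*C**2 - 8 = -8 + 2*C**2)
G(U, c) = 1
-24724 + G(141, N(I(-2))) = -24724 + 1 = -24723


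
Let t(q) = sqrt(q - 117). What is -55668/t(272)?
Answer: -55668*sqrt(155)/155 ≈ -4471.4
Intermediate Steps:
t(q) = sqrt(-117 + q)
-55668/t(272) = -55668/sqrt(-117 + 272) = -55668*sqrt(155)/155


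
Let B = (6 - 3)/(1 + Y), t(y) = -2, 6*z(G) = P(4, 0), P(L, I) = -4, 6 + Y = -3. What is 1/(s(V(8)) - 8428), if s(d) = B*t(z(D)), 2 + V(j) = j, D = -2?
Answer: -4/33709 ≈ -0.00011866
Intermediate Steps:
Y = -9 (Y = -6 - 3 = -9)
V(j) = -2 + j
z(G) = -⅔ (z(G) = (⅙)*(-4) = -⅔)
B = -3/8 (B = (6 - 3)/(1 - 9) = 3/(-8) = 3*(-⅛) = -3/8 ≈ -0.37500)
s(d) = ¾ (s(d) = -3/8*(-2) = ¾)
1/(s(V(8)) - 8428) = 1/(¾ - 8428) = 1/(-33709/4) = -4/33709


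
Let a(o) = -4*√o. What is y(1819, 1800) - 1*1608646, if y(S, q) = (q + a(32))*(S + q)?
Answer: 4905554 - 57904*√2 ≈ 4.8237e+6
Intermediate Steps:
y(S, q) = (S + q)*(q - 16*√2) (y(S, q) = (q - 16*√2)*(S + q) = (S + q)*(q - 16*√2))
y(1819, 1800) - 1*1608646 = (1800² + 1819*1800 - 16*1819*√2 - 16*1800*√2) - 1*1608646 = (3240000 + 3274200 - 29104*√2 - 28800*√2) - 1608646 = (6514200 - 57904*√2) - 1608646 = 4905554 - 57904*√2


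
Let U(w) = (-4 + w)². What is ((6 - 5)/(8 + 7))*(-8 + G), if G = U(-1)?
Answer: 17/15 ≈ 1.1333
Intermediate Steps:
G = 25 (G = (-4 - 1)² = (-5)² = 25)
((6 - 5)/(8 + 7))*(-8 + G) = ((6 - 5)/(8 + 7))*(-8 + 25) = (1/15)*17 = 17/15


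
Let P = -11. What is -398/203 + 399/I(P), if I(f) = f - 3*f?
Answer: 72241/4466 ≈ 16.176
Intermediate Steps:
I(f) = -2*f
-398/203 + 399/I(P) = -398/203 + 399/((-2*(-11))) = -398*1/203 + 399/22 = -398/203 + 399*(1/22) = -398/203 + 399/22 = 72241/4466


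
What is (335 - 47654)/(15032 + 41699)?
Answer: -47319/56731 ≈ -0.83409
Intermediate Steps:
(335 - 47654)/(15032 + 41699) = -47319/56731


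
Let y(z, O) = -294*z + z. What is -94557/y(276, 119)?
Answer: 31519/26956 ≈ 1.1693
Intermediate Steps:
y(z, O) = -293*z
-94557/y(276, 119) = -94557/((-293*276)) = -94557/(-80868) = -94557*(-1/80868) = 31519/26956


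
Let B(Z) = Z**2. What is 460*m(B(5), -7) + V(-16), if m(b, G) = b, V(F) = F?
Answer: 11484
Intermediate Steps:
460*m(B(5), -7) + V(-16) = 460*5**2 - 16 = 460*25 - 16 = 11500 - 16 = 11484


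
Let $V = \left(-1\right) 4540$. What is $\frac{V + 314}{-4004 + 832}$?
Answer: $\frac{2113}{1586} \approx 1.3323$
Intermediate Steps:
$V = -4540$
$\frac{V + 314}{-4004 + 832} = \frac{-4540 + 314}{-4004 + 832} = - \frac{4226}{-3172} = \left(-4226\right) \left(- \frac{1}{3172}\right) = \frac{2113}{1586}$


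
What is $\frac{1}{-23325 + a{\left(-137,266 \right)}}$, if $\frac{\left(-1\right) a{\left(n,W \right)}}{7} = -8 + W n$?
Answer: $\frac{1}{231825} \approx 4.3136 \cdot 10^{-6}$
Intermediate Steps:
$a{\left(n,W \right)} = 56 - 7 W n$ ($a{\left(n,W \right)} = - 7 \left(-8 + W n\right) = 56 - 7 W n$)
$\frac{1}{-23325 + a{\left(-137,266 \right)}} = \frac{1}{-23325 - \left(-56 + 1862 \left(-137\right)\right)} = \frac{1}{-23325 + \left(56 + 255094\right)} = \frac{1}{-23325 + 255150} = \frac{1}{231825}$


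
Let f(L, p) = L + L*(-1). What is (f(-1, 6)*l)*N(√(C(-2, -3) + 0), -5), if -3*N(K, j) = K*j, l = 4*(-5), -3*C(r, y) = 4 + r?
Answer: 0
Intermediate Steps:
C(r, y) = -4/3 - r/3 (C(r, y) = -(4 + r)/3 = -4/3 - r/3)
f(L, p) = 0 (f(L, p) = L - L = 0)
l = -20
N(K, j) = -K*j/3
(f(-1, 6)*l)*N(√(C(-2, -3) + 0), -5) = (0*(-20))*(-⅓*√((-4/3 - ⅓*(-2)) + 0)*(-5)) = 0*(-⅓*√((-4/3 + ⅔) + 0)*(-5)) = 0*(-⅓*√(-⅔ + 0)*(-5)) = 0*(-⅓*√(-⅔)*(-5)) = 0*(-⅓*I*√6/3*(-5)) = 0*(5*I*√6/9) = 0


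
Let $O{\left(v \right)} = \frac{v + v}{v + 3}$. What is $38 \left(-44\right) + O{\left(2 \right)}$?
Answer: $- \frac{8356}{5} \approx -1671.2$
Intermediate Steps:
$O{\left(v \right)} = \frac{2 v}{3 + v}$
$38 \left(-44\right) + O{\left(2 \right)} = 38 \left(-44\right) + 2 \cdot 2 \frac{1}{3 + 2} = -1672 + 2 \cdot 2 \cdot \frac{1}{5} = -1672 + \frac{4}{5} = - \frac{8356}{5}$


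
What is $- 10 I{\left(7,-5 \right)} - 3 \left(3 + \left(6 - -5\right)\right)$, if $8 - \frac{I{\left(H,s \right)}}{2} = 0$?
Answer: $-202$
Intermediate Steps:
$I{\left(H,s \right)} = 16$ ($I{\left(H,s \right)} = 16 - 0 = 16 + 0 = 16$)
$- 10 I{\left(7,-5 \right)} - 3 \left(3 + \left(6 - -5\right)\right) = \left(-10\right) 16 - 3 \left(3 + \left(6 - -5\right)\right) = -160 - 3 \left(3 + \left(6 + 5\right)\right) = -160 - 3 \left(3 + 11\right) = -160 - 42 = -202$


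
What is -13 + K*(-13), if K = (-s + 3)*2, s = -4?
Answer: -195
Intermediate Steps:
K = 14 (K = (-1*(-4) + 3)*2 = (4 + 3)*2 = 7*2 = 14)
-13 + K*(-13) = -13 + 14*(-13) = -13 - 182 = -195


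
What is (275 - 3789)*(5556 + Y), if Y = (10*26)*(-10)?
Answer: -10387384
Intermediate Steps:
Y = -2600 (Y = 260*(-10) = -2600)
(275 - 3789)*(5556 + Y) = (275 - 3789)*(5556 - 2600) = -3514*2956 = -10387384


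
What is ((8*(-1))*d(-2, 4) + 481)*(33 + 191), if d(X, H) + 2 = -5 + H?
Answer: 113120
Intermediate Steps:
d(X, H) = -7 + H (d(X, H) = -2 + (-5 + H) = -7 + H)
((8*(-1))*d(-2, 4) + 481)*(33 + 191) = ((8*(-1))*(-7 + 4) + 481)*(33 + 191) = (-8*(-3) + 481)*224 = (24 + 481)*224 = 505*224 = 113120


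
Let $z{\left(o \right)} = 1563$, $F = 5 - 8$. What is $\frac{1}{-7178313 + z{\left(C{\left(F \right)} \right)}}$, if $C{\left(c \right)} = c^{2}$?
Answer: $- \frac{1}{7176750} \approx -1.3934 \cdot 10^{-7}$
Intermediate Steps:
$F = -3$ ($F = 5 - 8 = -3$)
$\frac{1}{-7178313 + z{\left(C{\left(F \right)} \right)}} = \frac{1}{-7178313 + 1563} = \frac{1}{-7176750} = - \frac{1}{7176750}$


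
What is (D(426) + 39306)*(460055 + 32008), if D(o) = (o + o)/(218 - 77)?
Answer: 909168074958/47 ≈ 1.9344e+10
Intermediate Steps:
D(o) = 2*o/141 (D(o) = (2*o)/141 = (2*o)*(1/141) = 2*o/141)
(D(426) + 39306)*(460055 + 32008) = ((2/141)*426 + 39306)*(460055 + 32008) = (284/47 + 39306)*492063 = (1847666/47)*492063 = 909168074958/47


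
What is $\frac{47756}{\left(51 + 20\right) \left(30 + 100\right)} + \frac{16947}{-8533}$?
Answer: $\frac{17934367}{5625685} \approx 3.1879$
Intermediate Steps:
$\frac{47756}{\left(51 + 20\right) \left(30 + 100\right)} + \frac{16947}{-8533} = \frac{47756}{71 \cdot 130} + 16947 \left(- \frac{1}{8533}\right) = \frac{47756}{9230} - \frac{2421}{1219} = 47756 \cdot \frac{1}{9230} - \frac{2421}{1219} = \frac{23878}{4615} - \frac{2421}{1219} = \frac{17934367}{5625685}$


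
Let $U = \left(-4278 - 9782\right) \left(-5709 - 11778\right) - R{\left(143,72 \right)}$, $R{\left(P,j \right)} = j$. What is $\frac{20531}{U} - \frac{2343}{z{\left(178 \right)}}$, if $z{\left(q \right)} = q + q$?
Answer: $- \frac{72007427341}{10941088086} \approx -6.5814$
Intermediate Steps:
$U = 245867148$ ($U = \left(-4278 - 9782\right) \left(-5709 - 11778\right) - 72 = \left(-14060\right) \left(-17487\right) - 72 = 245867220 - 72 = 245867148$)
$z{\left(q \right)} = 2 q$
$\frac{20531}{U} - \frac{2343}{z{\left(178 \right)}} = \frac{20531}{245867148} - \frac{2343}{2 \cdot 178} = 20531 \cdot \frac{1}{245867148} - \frac{2343}{356} = \frac{20531}{245867148} - \frac{2343}{356} = - \frac{72007427341}{10941088086}$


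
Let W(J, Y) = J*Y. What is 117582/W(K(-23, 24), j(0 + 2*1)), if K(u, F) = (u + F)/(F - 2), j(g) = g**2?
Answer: 646701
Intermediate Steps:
K(u, F) = (F + u)/(-2 + F)
117582/W(K(-23, 24), j(0 + 2*1)) = 117582/((((24 - 23)/(-2 + 24))*(0 + 2*1)**2)) = 117582/(((1/22)*(0 + 2)**2)) = 117582/((((1/22)*1)*2**2)) = 117582/(((1/22)*4)) = 117582/(2/11) = 117582*(11/2) = 646701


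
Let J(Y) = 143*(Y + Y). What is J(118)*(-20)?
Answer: -674960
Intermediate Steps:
J(Y) = 286*Y (J(Y) = 143*(2*Y) = 286*Y)
J(118)*(-20) = (286*118)*(-20) = 33748*(-20) = -674960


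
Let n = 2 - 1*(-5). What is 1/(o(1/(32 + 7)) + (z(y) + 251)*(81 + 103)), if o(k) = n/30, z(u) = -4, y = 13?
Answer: 30/1363447 ≈ 2.2003e-5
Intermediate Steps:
n = 7 (n = 2 + 5 = 7)
o(k) = 7/30
1/(o(1/(32 + 7)) + (z(y) + 251)*(81 + 103)) = 1/(7/30 + (-4 + 251)*(81 + 103)) = 1/(7/30 + 247*184) = 1/(7/30 + 45448) = 1/(1363447/30) = 30/1363447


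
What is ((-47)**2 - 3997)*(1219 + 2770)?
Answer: -7132332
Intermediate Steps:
((-47)**2 - 3997)*(1219 + 2770) = (2209 - 3997)*3989 = -1788*3989 = -7132332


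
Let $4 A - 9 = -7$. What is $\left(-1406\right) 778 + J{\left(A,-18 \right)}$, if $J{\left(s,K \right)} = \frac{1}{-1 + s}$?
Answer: $-1093870$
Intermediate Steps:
$A = \frac{1}{2}$ ($A = \frac{9}{4} + \frac{1}{4} \left(-7\right) = \frac{9}{4} - \frac{7}{4} = \frac{1}{2} \approx 0.5$)
$\left(-1406\right) 778 + J{\left(A,-18 \right)} = \left(-1406\right) 778 + \frac{1}{-1 + \frac{1}{2}} = -1093868 + \frac{1}{- \frac{1}{2}} = -1093868 - 2 = -1093870$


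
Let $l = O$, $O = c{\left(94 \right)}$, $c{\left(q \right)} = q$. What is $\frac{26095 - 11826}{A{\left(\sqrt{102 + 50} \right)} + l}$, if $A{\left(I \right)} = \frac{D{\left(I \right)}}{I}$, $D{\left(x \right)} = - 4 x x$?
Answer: $\frac{670643}{3202} + \frac{28538 \sqrt{38}}{1601} \approx 319.33$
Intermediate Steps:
$O = 94$
$l = 94$
$D{\left(x \right)} = - 4 x^{2}$
$A{\left(I \right)} = - 4 I$ ($A{\left(I \right)} = \frac{\left(-4\right) I^{2}}{I} = - 4 I$)
$\frac{26095 - 11826}{A{\left(\sqrt{102 + 50} \right)} + l} = \frac{26095 - 11826}{- 4 \sqrt{102 + 50} + 94} = \frac{14269}{- 4 \sqrt{152} + 94} = \frac{14269}{- 4 \cdot 2 \sqrt{38} + 94} = \frac{14269}{- 8 \sqrt{38} + 94} = \frac{14269}{94 - 8 \sqrt{38}}$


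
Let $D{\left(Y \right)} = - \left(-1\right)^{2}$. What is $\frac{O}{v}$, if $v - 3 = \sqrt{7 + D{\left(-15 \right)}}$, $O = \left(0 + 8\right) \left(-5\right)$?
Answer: $-40 + \frac{40 \sqrt{6}}{3} \approx -7.3401$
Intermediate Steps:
$D{\left(Y \right)} = -1$ ($D{\left(Y \right)} = \left(-1\right) 1 = -1$)
$O = -40$ ($O = 8 \left(-5\right) = -40$)
$v = 3 + \sqrt{6}$ ($v = 3 + \sqrt{7 - 1} = 3 + \sqrt{6} \approx 5.4495$)
$\frac{O}{v} = - \frac{40}{3 + \sqrt{6}}$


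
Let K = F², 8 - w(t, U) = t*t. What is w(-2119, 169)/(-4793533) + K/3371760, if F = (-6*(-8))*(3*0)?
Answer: 4490153/4793533 ≈ 0.93671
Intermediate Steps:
w(t, U) = 8 - t² (w(t, U) = 8 - t*t = 8 - t²)
F = 0 (F = 48*0 = 0)
K = 0 (K = 0² = 0)
w(-2119, 169)/(-4793533) + K/3371760 = (8 - 1*(-2119)²)/(-4793533) + 0/3371760 = (8 - 1*4490161)*(-1/4793533) + 0*(1/3371760) = (8 - 4490161)*(-1/4793533) + 0 = -4490153*(-1/4793533) + 0 = 4490153/4793533 + 0 = 4490153/4793533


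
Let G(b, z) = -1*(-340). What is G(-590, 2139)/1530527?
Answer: 20/90031 ≈ 0.00022215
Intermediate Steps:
G(b, z) = 340
G(-590, 2139)/1530527 = 340/1530527 = 340*(1/1530527) = 20/90031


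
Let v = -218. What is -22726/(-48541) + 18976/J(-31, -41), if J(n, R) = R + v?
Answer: -915227982/12572119 ≈ -72.798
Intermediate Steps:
J(n, R) = -218 + R (J(n, R) = R - 218 = -218 + R)
-22726/(-48541) + 18976/J(-31, -41) = -22726/(-48541) + 18976/(-218 - 41) = -22726*(-1/48541) + 18976/(-259) = 22726/48541 + 18976*(-1/259) = 22726/48541 - 18976/259 = -915227982/12572119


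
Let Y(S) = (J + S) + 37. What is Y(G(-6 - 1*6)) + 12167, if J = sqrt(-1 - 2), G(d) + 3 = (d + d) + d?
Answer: 12165 + I*sqrt(3) ≈ 12165.0 + 1.732*I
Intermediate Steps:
G(d) = -3 + 3*d (G(d) = -3 + ((d + d) + d) = -3 + (2*d + d) = -3 + 3*d)
J = I*sqrt(3) (J = sqrt(-3) = I*sqrt(3) ≈ 1.732*I)
Y(S) = 37 + S + I*sqrt(3) (Y(S) = (I*sqrt(3) + S) + 37 = (S + I*sqrt(3)) + 37 = 37 + S + I*sqrt(3))
Y(G(-6 - 1*6)) + 12167 = (37 + (-3 + 3*(-6 - 1*6)) + I*sqrt(3)) + 12167 = (37 + (-3 + 3*(-6 - 6)) + I*sqrt(3)) + 12167 = (37 + (-3 + 3*(-12)) + I*sqrt(3)) + 12167 = (37 + (-3 - 36) + I*sqrt(3)) + 12167 = (37 - 39 + I*sqrt(3)) + 12167 = (-2 + I*sqrt(3)) + 12167 = 12165 + I*sqrt(3)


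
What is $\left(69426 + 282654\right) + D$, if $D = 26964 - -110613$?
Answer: $489657$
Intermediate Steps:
$D = 137577$ ($D = 26964 + 110613 = 137577$)
$\left(69426 + 282654\right) + D = \left(69426 + 282654\right) + 137577 = 352080 + 137577 = 489657$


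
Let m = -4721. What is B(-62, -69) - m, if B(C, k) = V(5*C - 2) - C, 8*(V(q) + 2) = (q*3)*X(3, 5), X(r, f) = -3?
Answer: 5132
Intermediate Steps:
V(q) = -2 - 9*q/8 (V(q) = -2 + ((q*3)*(-3))/8 = -2 + ((3*q)*(-3))/8 = -2 + (-9*q)/8 = -2 - 9*q/8)
B(C, k) = ¼ - 53*C/8 (B(C, k) = (-2 - 9*(5*C - 2)/8) - C = (-2 - 9*(-2 + 5*C)/8) - C = (-2 + (9/4 - 45*C/8)) - C = (¼ - 45*C/8) - C = ¼ - 53*C/8)
B(-62, -69) - m = (¼ - 53/8*(-62)) - 1*(-4721) = (¼ + 1643/4) + 4721 = 411 + 4721 = 5132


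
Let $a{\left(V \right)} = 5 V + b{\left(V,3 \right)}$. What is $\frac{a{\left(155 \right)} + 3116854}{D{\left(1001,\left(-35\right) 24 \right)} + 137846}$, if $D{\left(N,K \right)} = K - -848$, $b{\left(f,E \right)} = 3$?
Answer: $\frac{1558816}{68927} \approx 22.615$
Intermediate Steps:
$D{\left(N,K \right)} = 848 + K$ ($D{\left(N,K \right)} = K + 848 = 848 + K$)
$a{\left(V \right)} = 3 + 5 V$ ($a{\left(V \right)} = 5 V + 3 = 3 + 5 V$)
$\frac{a{\left(155 \right)} + 3116854}{D{\left(1001,\left(-35\right) 24 \right)} + 137846} = \frac{\left(3 + 5 \cdot 155\right) + 3116854}{\left(848 - 840\right) + 137846} = \frac{\left(3 + 775\right) + 3116854}{\left(848 - 840\right) + 137846} = \frac{778 + 3116854}{8 + 137846} = \frac{3117632}{137854} = 3117632 \cdot \frac{1}{137854} = \frac{1558816}{68927}$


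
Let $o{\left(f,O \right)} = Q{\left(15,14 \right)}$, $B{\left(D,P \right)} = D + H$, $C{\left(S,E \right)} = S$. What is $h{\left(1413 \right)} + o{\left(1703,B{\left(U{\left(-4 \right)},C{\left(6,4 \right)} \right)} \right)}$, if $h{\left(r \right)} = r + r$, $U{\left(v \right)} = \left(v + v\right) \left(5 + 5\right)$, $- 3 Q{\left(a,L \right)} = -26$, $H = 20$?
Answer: $\frac{8504}{3} \approx 2834.7$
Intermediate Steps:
$Q{\left(a,L \right)} = \frac{26}{3}$ ($Q{\left(a,L \right)} = \left(- \frac{1}{3}\right) \left(-26\right) = \frac{26}{3}$)
$U{\left(v \right)} = 20 v$ ($U{\left(v \right)} = 2 v 10 = 20 v$)
$B{\left(D,P \right)} = 20 + D$ ($B{\left(D,P \right)} = D + 20 = 20 + D$)
$o{\left(f,O \right)} = \frac{26}{3}$
$h{\left(r \right)} = 2 r$
$h{\left(1413 \right)} + o{\left(1703,B{\left(U{\left(-4 \right)},C{\left(6,4 \right)} \right)} \right)} = 2 \cdot 1413 + \frac{26}{3} = 2826 + \frac{26}{3} = \frac{8504}{3}$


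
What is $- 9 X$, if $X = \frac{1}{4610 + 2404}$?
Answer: $- \frac{3}{2338} \approx -0.0012831$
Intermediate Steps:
$X = \frac{1}{7014} \approx 0.00014257$
$- 9 X = \left(-9\right) \frac{1}{7014} = - \frac{3}{2338}$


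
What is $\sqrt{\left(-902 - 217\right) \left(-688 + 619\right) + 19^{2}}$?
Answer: $2 \sqrt{19393} \approx 278.52$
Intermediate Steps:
$\sqrt{\left(-902 - 217\right) \left(-688 + 619\right) + 19^{2}} = \sqrt{\left(-1119\right) \left(-69\right) + 361} = \sqrt{77211 + 361} = \sqrt{77572} = 2 \sqrt{19393}$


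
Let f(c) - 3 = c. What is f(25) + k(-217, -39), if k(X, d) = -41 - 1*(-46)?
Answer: 33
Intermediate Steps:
f(c) = 3 + c
k(X, d) = 5 (k(X, d) = -41 + 46 = 5)
f(25) + k(-217, -39) = (3 + 25) + 5 = 28 + 5 = 33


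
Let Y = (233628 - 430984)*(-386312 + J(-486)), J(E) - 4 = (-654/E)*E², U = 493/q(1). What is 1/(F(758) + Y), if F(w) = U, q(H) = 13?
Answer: 13/175653155885 ≈ 7.4009e-11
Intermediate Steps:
U = 493/13 ≈ 37.923
J(E) = 4 - 654*E (J(E) = 4 + (-654/E)*E² = 4 - 654*E)
F(w) = 493/13
Y = 13511781184 (Y = (233628 - 430984)*(-386312 + (4 - 654*(-486))) = -197356*(-386312 + (4 + 317844)) = -197356*(-386312 + 317848) = -197356*(-68464) = 13511781184)
1/(F(758) + Y) = 1/(493/13 + 13511781184) = 1/(175653155885/13) = 13/175653155885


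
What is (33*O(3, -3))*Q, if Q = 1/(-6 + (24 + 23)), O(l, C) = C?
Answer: -99/41 ≈ -2.4146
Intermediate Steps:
Q = 1/41 (Q = 1/(-6 + 47) = 1/41 ≈ 0.024390)
(33*O(3, -3))*Q = (33*(-3))*(1/41) = -99*1/41 = -99/41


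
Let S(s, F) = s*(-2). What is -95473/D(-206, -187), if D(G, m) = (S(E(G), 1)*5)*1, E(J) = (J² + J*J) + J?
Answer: 95473/846660 ≈ 0.11276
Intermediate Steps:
E(J) = J + 2*J² (E(J) = (J² + J²) + J = 2*J² + J = J + 2*J²)
S(s, F) = -2*s
D(G, m) = -10*G*(1 + 2*G) (D(G, m) = (-2*G*(1 + 2*G)*5)*1 = -10*G*(1 + 2*G)*1 = -10*G*(1 + 2*G))
-95473/D(-206, -187) = -95473*1/(2060*(1 + 2*(-206))) = -95473*1/(2060*(1 - 412)) = -95473/((-10*(-206)*(-411))) = -95473/(-846660) = -95473*(-1/846660) = 95473/846660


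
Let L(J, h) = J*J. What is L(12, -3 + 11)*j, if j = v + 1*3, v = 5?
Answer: 1152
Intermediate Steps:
j = 8 (j = 5 + 1*3 = 5 + 3 = 8)
L(J, h) = J²
L(12, -3 + 11)*j = 12²*8 = 144*8 = 1152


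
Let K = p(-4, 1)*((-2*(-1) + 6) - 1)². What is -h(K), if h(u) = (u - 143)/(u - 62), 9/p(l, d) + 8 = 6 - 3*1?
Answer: -1156/751 ≈ -1.5393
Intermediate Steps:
p(l, d) = -9/5 (p(l, d) = 9/(-8 + (6 - 3*1)) = 9/(-8 + (6 - 3)) = 9/(-8 + 3) = 9/(-5) = 9*(-⅕) = -9/5)
K = -441/5 (K = -9*((-2*(-1) + 6) - 1)²/5 = -9*((2 + 6) - 1)²/5 = -9*(8 - 1)²/5 = -9/5*7² = -9/5*49 = -441/5 ≈ -88.200)
h(u) = (-143 + u)/(-62 + u)
-h(K) = -(-143 - 441/5)/(-62 - 441/5) = -(-1156)/((-751/5)*5) = -(-5)*(-1156)/(751*5) = -1*1156/751 = -1156/751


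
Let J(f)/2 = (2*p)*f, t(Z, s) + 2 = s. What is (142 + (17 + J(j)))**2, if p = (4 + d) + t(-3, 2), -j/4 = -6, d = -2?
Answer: 123201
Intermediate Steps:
t(Z, s) = -2 + s
j = 24 (j = -4*(-6) = 24)
p = 2 (p = (4 - 2) + (-2 + 2) = 2 + 0 = 2)
J(f) = 8*f (J(f) = 2*((2*2)*f) = 2*(4*f) = 8*f)
(142 + (17 + J(j)))**2 = (142 + (17 + 8*24))**2 = (142 + (17 + 192))**2 = (142 + 209)**2 = 351**2 = 123201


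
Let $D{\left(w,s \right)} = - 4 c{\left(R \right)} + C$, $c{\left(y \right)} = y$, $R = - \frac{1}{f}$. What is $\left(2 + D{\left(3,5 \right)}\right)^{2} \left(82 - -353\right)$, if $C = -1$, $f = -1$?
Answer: $3915$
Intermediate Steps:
$R = 1$ ($R = - \frac{1}{-1} = \left(-1\right) \left(-1\right) = 1$)
$D{\left(w,s \right)} = -5$ ($D{\left(w,s \right)} = \left(-4\right) 1 - 1 = -4 - 1 = -5$)
$\left(2 + D{\left(3,5 \right)}\right)^{2} \left(82 - -353\right) = \left(2 - 5\right)^{2} \left(82 - -353\right) = \left(-3\right)^{2} \left(82 + 353\right) = 9 \cdot 435 = 3915$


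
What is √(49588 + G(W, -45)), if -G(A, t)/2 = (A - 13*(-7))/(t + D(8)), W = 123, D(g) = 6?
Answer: 2*√18860010/39 ≈ 222.71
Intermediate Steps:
G(A, t) = -2*(91 + A)/(6 + t) (G(A, t) = -2*(A - 13*(-7))/(t + 6) = -2*(A + 91)/(6 + t) = -2*(91 + A)/(6 + t))
√(49588 + G(W, -45)) = √(49588 + 2*(-91 - 1*123)/(6 - 45)) = √(49588 + 2*(-91 - 123)/(-39)) = √(49588 + 2*(-1/39)*(-214)) = √(49588 + 428/39) = √(1934360/39) = 2*√18860010/39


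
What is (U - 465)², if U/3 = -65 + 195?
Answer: 5625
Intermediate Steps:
U = 390 (U = 3*(-65 + 195) = 3*130 = 390)
(U - 465)² = (390 - 465)² = (-75)² = 5625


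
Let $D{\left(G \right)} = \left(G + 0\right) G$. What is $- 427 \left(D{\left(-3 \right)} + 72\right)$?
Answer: $-34587$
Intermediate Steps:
$D{\left(G \right)} = G^{2}$ ($D{\left(G \right)} = G G = G^{2}$)
$- 427 \left(D{\left(-3 \right)} + 72\right) = - 427 \left(\left(-3\right)^{2} + 72\right) = - 427 \left(9 + 72\right) = \left(-427\right) 81 = -34587$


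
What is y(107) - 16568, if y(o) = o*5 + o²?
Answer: -4584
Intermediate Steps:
y(o) = o² + 5*o (y(o) = 5*o + o² = o² + 5*o)
y(107) - 16568 = 107*(5 + 107) - 16568 = 107*112 - 16568 = 11984 - 16568 = -4584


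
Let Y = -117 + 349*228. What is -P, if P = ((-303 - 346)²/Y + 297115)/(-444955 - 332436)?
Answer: 23607693526/61767601905 ≈ 0.38220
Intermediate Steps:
Y = 79455 (Y = -117 + 79572 = 79455)
P = -23607693526/61767601905 (P = ((-303 - 346)²/79455 + 297115)/(-444955 - 332436) = ((-649)²*(1/79455) + 297115)/(-777391) = (421201*(1/79455) + 297115)*(-1/777391) = (421201/79455 + 297115)*(-1/777391) = (23607693526/79455)*(-1/777391) = -23607693526/61767601905 ≈ -0.38220)
-P = -1*(-23607693526/61767601905) = 23607693526/61767601905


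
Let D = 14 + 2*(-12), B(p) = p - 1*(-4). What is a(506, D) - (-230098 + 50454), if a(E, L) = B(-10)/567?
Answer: 33952714/189 ≈ 1.7964e+5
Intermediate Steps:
B(p) = 4 + p (B(p) = p + 4 = 4 + p)
D = -10 (D = 14 - 24 = -10)
a(E, L) = -2/189 (a(E, L) = (4 - 10)/567 = -6*1/567 = -2/189)
a(506, D) - (-230098 + 50454) = -2/189 - (-230098 + 50454) = -2/189 - 1*(-179644) = -2/189 + 179644 = 33952714/189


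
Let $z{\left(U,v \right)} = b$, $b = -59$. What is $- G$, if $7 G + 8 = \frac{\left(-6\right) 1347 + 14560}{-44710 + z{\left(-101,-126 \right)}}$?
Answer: $\frac{52090}{44769} \approx 1.1635$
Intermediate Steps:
$z{\left(U,v \right)} = -59$
$G = - \frac{52090}{44769}$ ($G = - \frac{8}{7} + \frac{\left(\left(-6\right) 1347 + 14560\right) \frac{1}{-44710 - 59}}{7} = - \frac{8}{7} + \frac{\left(-8082 + 14560\right) \frac{1}{-44769}}{7} = - \frac{8}{7} + \frac{6478 \left(- \frac{1}{44769}\right)}{7} = - \frac{8}{7} + \frac{1}{7} \left(- \frac{6478}{44769}\right) = - \frac{8}{7} - \frac{6478}{313383} = - \frac{52090}{44769} \approx -1.1635$)
$- G = \left(-1\right) \left(- \frac{52090}{44769}\right) = \frac{52090}{44769}$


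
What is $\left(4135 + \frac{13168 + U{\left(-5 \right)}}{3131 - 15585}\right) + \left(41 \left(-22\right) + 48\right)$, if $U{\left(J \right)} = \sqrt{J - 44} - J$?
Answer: $\frac{40848401}{12454} - \frac{7 i}{12454} \approx 3279.9 - 0.00056207 i$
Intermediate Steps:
$U{\left(J \right)} = \sqrt{-44 + J} - J$
$\left(4135 + \frac{13168 + U{\left(-5 \right)}}{3131 - 15585}\right) + \left(41 \left(-22\right) + 48\right) = \left(4135 + \frac{13168 + \left(\sqrt{-44 - 5} - -5\right)}{3131 - 15585}\right) + \left(41 \left(-22\right) + 48\right) = \left(4135 + \frac{13168 + \left(\sqrt{-49} + 5\right)}{-12454}\right) + \left(-902 + 48\right) = \left(4135 + \left(13168 + \left(7 i + 5\right)\right) \left(- \frac{1}{12454}\right)\right) - 854 = \left(4135 + \left(13168 + \left(5 + 7 i\right)\right) \left(- \frac{1}{12454}\right)\right) - 854 = \left(4135 + \left(13173 + 7 i\right) \left(- \frac{1}{12454}\right)\right) - 854 = \left(4135 - \left(\frac{13173}{12454} + \frac{7 i}{12454}\right)\right) - 854 = \left(\frac{51484117}{12454} - \frac{7 i}{12454}\right) - 854 = \frac{40848401}{12454} - \frac{7 i}{12454}$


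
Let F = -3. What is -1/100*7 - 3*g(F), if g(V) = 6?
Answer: -1807/100 ≈ -18.070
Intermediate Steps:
-1/100*7 - 3*g(F) = -1/100*7 - 3*6 = -1*1/100*7 - 18 = -1/100*7 - 18 = -7/100 - 18 = -1807/100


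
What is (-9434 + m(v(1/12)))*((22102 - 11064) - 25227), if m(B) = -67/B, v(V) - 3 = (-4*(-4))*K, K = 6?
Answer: 13252994237/99 ≈ 1.3387e+8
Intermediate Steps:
v(V) = 99 (v(V) = 3 - 4*(-4)*6 = 3 + 16*6 = 3 + 96 = 99)
(-9434 + m(v(1/12)))*((22102 - 11064) - 25227) = (-9434 - 67/99)*((22102 - 11064) - 25227) = (-9434 - 67*1/99)*(11038 - 25227) = (-9434 - 67/99)*(-14189) = -934033/99*(-14189) = 13252994237/99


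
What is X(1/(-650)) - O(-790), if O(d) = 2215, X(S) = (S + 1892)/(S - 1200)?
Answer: -1728932014/780001 ≈ -2216.6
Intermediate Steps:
X(S) = (1892 + S)/(-1200 + S)
X(1/(-650)) - O(-790) = (1892 + 1/(-650))/(-1200 + 1/(-650)) - 1*2215 = (1892 - 1/650)/(-1200 - 1/650) - 2215 = (1229799/650)/(-780001/650) - 2215 = -650/780001*1229799/650 - 2215 = -1229799/780001 - 2215 = -1728932014/780001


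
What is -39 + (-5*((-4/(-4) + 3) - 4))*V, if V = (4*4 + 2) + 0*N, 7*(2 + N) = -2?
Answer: -39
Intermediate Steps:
N = -16/7 (N = -2 + (⅐)*(-2) = -2 - 2/7 = -16/7 ≈ -2.2857)
V = 18 (V = (4*4 + 2) + 0*(-16/7) = (16 + 2) + 0 = 18 + 0 = 18)
-39 + (-5*((-4/(-4) + 3) - 4))*V = -39 - 5*((-4/(-4) + 3) - 4)*18 = -39 - 5*((-4*(-¼) + 3) - 4)*18 = -39 - 5*((1 + 3) - 4)*18 = -39 - 5*(4 - 4)*18 = -39 - 5*0*18 = -39 + 0*18 = -39 + 0 = -39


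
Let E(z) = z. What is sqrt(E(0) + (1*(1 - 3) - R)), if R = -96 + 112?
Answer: 3*I*sqrt(2) ≈ 4.2426*I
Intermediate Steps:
R = 16
sqrt(E(0) + (1*(1 - 3) - R)) = sqrt(0 + (1*(1 - 3) - 1*16)) = sqrt(0 + (1*(-2) - 16)) = sqrt(0 + (-2 - 16)) = sqrt(0 - 18) = sqrt(-18) = 3*I*sqrt(2)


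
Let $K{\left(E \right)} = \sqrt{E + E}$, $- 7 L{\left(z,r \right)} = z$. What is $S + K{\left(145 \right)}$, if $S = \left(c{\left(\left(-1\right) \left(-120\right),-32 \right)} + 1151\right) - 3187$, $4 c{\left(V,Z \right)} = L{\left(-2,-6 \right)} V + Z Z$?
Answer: $- \frac{12400}{7} + \sqrt{290} \approx -1754.4$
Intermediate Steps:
$L{\left(z,r \right)} = - \frac{z}{7}$
$K{\left(E \right)} = \sqrt{2} \sqrt{E}$ ($K{\left(E \right)} = \sqrt{2 E} = \sqrt{2} \sqrt{E}$)
$c{\left(V,Z \right)} = \frac{Z^{2}}{4} + \frac{V}{14}$ ($c{\left(V,Z \right)} = \frac{\left(- \frac{1}{7}\right) \left(-2\right) V + Z Z}{4} = \frac{\frac{2 V}{7} + Z^{2}}{4} = \frac{Z^{2} + \frac{2 V}{7}}{4} = \frac{Z^{2}}{4} + \frac{V}{14}$)
$S = - \frac{12400}{7}$ ($S = \left(\left(\frac{\left(-32\right)^{2}}{4} + \frac{\left(-1\right) \left(-120\right)}{14}\right) + 1151\right) - 3187 = \left(\left(\frac{1}{4} \cdot 1024 + \frac{1}{14} \cdot 120\right) + 1151\right) - 3187 = \left(\left(256 + \frac{60}{7}\right) + 1151\right) - 3187 = \left(\frac{1852}{7} + 1151\right) - 3187 = \frac{9909}{7} - 3187 = - \frac{12400}{7} \approx -1771.4$)
$S + K{\left(145 \right)} = - \frac{12400}{7} + \sqrt{2} \sqrt{145} = - \frac{12400}{7} + \sqrt{290}$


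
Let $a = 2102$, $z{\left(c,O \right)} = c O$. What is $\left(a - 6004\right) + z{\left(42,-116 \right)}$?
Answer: $-8774$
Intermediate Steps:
$z{\left(c,O \right)} = O c$
$\left(a - 6004\right) + z{\left(42,-116 \right)} = \left(2102 - 6004\right) - 4872 = -3902 - 4872 = -8774$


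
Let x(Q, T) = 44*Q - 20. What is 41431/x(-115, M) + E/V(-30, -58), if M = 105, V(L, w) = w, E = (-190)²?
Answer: -92895499/147320 ≈ -630.57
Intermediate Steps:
E = 36100
x(Q, T) = -20 + 44*Q
41431/x(-115, M) + E/V(-30, -58) = 41431/(-20 + 44*(-115)) + 36100/(-58) = 41431/(-20 - 5060) + 36100*(-1/58) = 41431/(-5080) - 18050/29 = 41431*(-1/5080) - 18050/29 = -41431/5080 - 18050/29 = -92895499/147320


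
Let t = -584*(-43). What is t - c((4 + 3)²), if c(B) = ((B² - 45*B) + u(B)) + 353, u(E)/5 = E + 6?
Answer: 24288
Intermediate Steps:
u(E) = 30 + 5*E (u(E) = 5*(E + 6) = 5*(6 + E) = 30 + 5*E)
t = 25112
c(B) = 383 + B² - 40*B (c(B) = ((B² - 45*B) + (30 + 5*B)) + 353 = (30 + B² - 40*B) + 353 = 383 + B² - 40*B)
t - c((4 + 3)²) = 25112 - (383 + ((4 + 3)²)² - 40*(4 + 3)²) = 25112 - (383 + (7²)² - 40*7²) = 25112 - (383 + 49² - 40*49) = 25112 - (383 + 2401 - 1960) = 25112 - 1*824 = 25112 - 824 = 24288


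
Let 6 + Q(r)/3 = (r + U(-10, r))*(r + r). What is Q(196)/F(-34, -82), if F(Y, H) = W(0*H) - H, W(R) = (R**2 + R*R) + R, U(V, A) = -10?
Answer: 109359/41 ≈ 2667.3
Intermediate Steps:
W(R) = R + 2*R**2 (W(R) = (R**2 + R**2) + R = 2*R**2 + R = R + 2*R**2)
Q(r) = -18 + 6*r*(-10 + r) (Q(r) = -18 + 3*((r - 10)*(r + r)) = -18 + 3*((-10 + r)*(2*r)) = -18 + 3*(2*r*(-10 + r)) = -18 + 6*r*(-10 + r))
F(Y, H) = -H (F(Y, H) = (0*H)*(1 + 2*(0*H)) - H = 0*(1 + 2*0) - H = 0*(1 + 0) - H = 0*1 - H = 0 - H = -H)
Q(196)/F(-34, -82) = (-18 - 60*196 + 6*196**2)/((-1*(-82))) = (-18 - 11760 + 6*38416)/82 = (-18 - 11760 + 230496)*(1/82) = 218718*(1/82) = 109359/41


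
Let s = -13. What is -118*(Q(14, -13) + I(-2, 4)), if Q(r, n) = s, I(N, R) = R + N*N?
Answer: 590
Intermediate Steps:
I(N, R) = R + N²
Q(r, n) = -13
-118*(Q(14, -13) + I(-2, 4)) = -118*(-13 + (4 + (-2)²)) = -118*(-13 + (4 + 4)) = -118*(-13 + 8) = -118*(-5) = 590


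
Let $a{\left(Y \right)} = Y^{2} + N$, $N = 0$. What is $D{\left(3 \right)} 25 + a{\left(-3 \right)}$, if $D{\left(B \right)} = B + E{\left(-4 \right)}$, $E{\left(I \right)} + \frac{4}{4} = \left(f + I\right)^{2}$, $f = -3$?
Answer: $1284$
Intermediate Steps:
$E{\left(I \right)} = -1 + \left(-3 + I\right)^{2}$
$D{\left(B \right)} = 48 + B$ ($D{\left(B \right)} = B - \left(1 - \left(-3 - 4\right)^{2}\right) = B - \left(1 - \left(-7\right)^{2}\right) = B + \left(-1 + 49\right) = B + 48 = 48 + B$)
$a{\left(Y \right)} = Y^{2}$ ($a{\left(Y \right)} = Y^{2} + 0 = Y^{2}$)
$D{\left(3 \right)} 25 + a{\left(-3 \right)} = \left(48 + 3\right) 25 + \left(-3\right)^{2} = 51 \cdot 25 + 9 = 1275 + 9 = 1284$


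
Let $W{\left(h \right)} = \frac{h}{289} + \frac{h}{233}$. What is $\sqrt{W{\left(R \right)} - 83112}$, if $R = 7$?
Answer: $\frac{i \sqrt{1303986617970}}{3961} \approx 288.29 i$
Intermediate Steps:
$W{\left(h \right)} = \frac{522 h}{67337}$ ($W{\left(h \right)} = h \frac{1}{289} + h \frac{1}{233} = \frac{h}{289} + \frac{h}{233} = \frac{522 h}{67337}$)
$\sqrt{W{\left(R \right)} - 83112} = \sqrt{\frac{522}{67337} \cdot 7 - 83112} = \sqrt{\frac{3654}{67337} - 83112} = \sqrt{- \frac{5596509090}{67337}} = \frac{i \sqrt{1303986617970}}{3961}$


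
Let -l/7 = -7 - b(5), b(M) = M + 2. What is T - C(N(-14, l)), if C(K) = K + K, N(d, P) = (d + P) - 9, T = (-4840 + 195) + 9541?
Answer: 4746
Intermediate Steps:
b(M) = 2 + M
T = 4896 (T = -4645 + 9541 = 4896)
l = 98 (l = -7*(-7 - (2 + 5)) = -7*(-7 - 1*7) = -7*(-7 - 7) = -7*(-14) = 98)
N(d, P) = -9 + P + d (N(d, P) = (P + d) - 9 = -9 + P + d)
C(K) = 2*K
T - C(N(-14, l)) = 4896 - 2*(-9 + 98 - 14) = 4896 - 2*75 = 4896 - 1*150 = 4896 - 150 = 4746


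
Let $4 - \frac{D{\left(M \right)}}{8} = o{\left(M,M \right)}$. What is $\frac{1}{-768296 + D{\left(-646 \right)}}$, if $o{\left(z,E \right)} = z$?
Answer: $- \frac{1}{763096} \approx -1.3105 \cdot 10^{-6}$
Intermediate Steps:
$D{\left(M \right)} = 32 - 8 M$
$\frac{1}{-768296 + D{\left(-646 \right)}} = \frac{1}{-768296 + \left(32 - -5168\right)} = \frac{1}{-768296 + \left(32 + 5168\right)} = \frac{1}{-768296 + 5200} = \frac{1}{-763096} = - \frac{1}{763096}$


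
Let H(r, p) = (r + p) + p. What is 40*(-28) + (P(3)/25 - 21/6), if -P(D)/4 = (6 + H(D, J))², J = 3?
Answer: -2319/2 ≈ -1159.5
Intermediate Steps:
H(r, p) = r + 2*p (H(r, p) = (p + r) + p = r + 2*p)
P(D) = -4*(12 + D)² (P(D) = -4*(6 + (D + 2*3))² = -4*(6 + (D + 6))² = -4*(6 + (6 + D))² = -4*(12 + D)²)
40*(-28) + (P(3)/25 - 21/6) = 40*(-28) + (-4*(12 + 3)²/25 - 21/6) = -1120 + (-4*15²*(1/25) - 21*⅙) = -1120 + (-4*225*(1/25) - 7/2) = -1120 + (-900*1/25 - 7/2) = -1120 + (-36 - 7/2) = -1120 - 79/2 = -2319/2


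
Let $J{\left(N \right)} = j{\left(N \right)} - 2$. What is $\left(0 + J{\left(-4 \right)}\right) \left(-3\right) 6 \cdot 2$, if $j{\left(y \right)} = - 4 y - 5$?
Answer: $-324$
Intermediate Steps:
$j{\left(y \right)} = -5 - 4 y$
$J{\left(N \right)} = -7 - 4 N$ ($J{\left(N \right)} = \left(-5 - 4 N\right) - 2 = -7 - 4 N$)
$\left(0 + J{\left(-4 \right)}\right) \left(-3\right) 6 \cdot 2 = \left(0 - -9\right) \left(-3\right) 6 \cdot 2 = \left(0 + \left(-7 + 16\right)\right) \left(\left(-18\right) 2\right) = \left(0 + 9\right) \left(-36\right) = 9 \left(-36\right) = -324$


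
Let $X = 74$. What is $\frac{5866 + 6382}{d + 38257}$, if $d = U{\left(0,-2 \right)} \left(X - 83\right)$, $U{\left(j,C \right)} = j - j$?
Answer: $\frac{12248}{38257} \approx 0.32015$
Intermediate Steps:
$U{\left(j,C \right)} = 0$
$d = 0$ ($d = 0 \left(74 - 83\right) = 0 \left(-9\right) = 0$)
$\frac{5866 + 6382}{d + 38257} = \frac{5866 + 6382}{0 + 38257} = \frac{12248}{38257}$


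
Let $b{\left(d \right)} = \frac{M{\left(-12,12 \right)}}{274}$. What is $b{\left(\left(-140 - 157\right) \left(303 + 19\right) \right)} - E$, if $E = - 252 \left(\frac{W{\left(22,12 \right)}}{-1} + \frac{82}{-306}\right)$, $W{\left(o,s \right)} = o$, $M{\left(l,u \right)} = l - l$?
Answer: $- \frac{95396}{17} \approx -5611.5$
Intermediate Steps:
$M{\left(l,u \right)} = 0$
$b{\left(d \right)} = 0$ ($b{\left(d \right)} = \frac{0}{274} = 0 \cdot \frac{1}{274} = 0$)
$E = \frac{95396}{17}$ ($E = - 252 \left(\frac{22}{-1} + \frac{82}{-306}\right) = - 252 \left(22 \left(-1\right) + 82 \left(- \frac{1}{306}\right)\right) = - 252 \left(-22 - \frac{41}{153}\right) = \left(-252\right) \left(- \frac{3407}{153}\right) = \frac{95396}{17} \approx 5611.5$)
$b{\left(\left(-140 - 157\right) \left(303 + 19\right) \right)} - E = 0 - \frac{95396}{17} = - \frac{95396}{17}$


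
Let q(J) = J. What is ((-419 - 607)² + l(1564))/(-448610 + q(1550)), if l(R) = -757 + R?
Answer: -351161/149020 ≈ -2.3565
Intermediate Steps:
((-419 - 607)² + l(1564))/(-448610 + q(1550)) = ((-419 - 607)² + (-757 + 1564))/(-448610 + 1550) = ((-1026)² + 807)/(-447060) = (1052676 + 807)*(-1/447060) = 1053483*(-1/447060) = -351161/149020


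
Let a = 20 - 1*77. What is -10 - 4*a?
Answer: 218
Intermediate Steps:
a = -57 (a = 20 - 77 = -57)
-10 - 4*a = -10 - 4*(-57) = -10 + 228 = 218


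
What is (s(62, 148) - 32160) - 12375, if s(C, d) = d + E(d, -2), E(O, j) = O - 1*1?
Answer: -44240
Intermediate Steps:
E(O, j) = -1 + O (E(O, j) = O - 1 = -1 + O)
s(C, d) = -1 + 2*d (s(C, d) = d + (-1 + d) = -1 + 2*d)
(s(62, 148) - 32160) - 12375 = ((-1 + 2*148) - 32160) - 12375 = ((-1 + 296) - 32160) - 12375 = (295 - 32160) - 12375 = -31865 - 12375 = -44240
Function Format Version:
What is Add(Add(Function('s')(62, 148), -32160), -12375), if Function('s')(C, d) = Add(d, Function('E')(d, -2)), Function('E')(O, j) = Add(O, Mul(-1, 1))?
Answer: -44240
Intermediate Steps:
Function('E')(O, j) = Add(-1, O) (Function('E')(O, j) = Add(O, -1) = Add(-1, O))
Function('s')(C, d) = Add(-1, Mul(2, d)) (Function('s')(C, d) = Add(d, Add(-1, d)) = Add(-1, Mul(2, d)))
Add(Add(Function('s')(62, 148), -32160), -12375) = Add(Add(Add(-1, Mul(2, 148)), -32160), -12375) = Add(Add(Add(-1, 296), -32160), -12375) = Add(Add(295, -32160), -12375) = Add(-31865, -12375) = -44240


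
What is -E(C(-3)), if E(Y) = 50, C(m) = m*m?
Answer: -50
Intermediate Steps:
C(m) = m**2
-E(C(-3)) = -1*50 = -50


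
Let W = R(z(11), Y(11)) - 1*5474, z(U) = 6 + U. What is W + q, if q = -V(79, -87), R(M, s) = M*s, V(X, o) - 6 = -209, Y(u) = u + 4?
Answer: -5016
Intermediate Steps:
Y(u) = 4 + u
V(X, o) = -203 (V(X, o) = 6 - 209 = -203)
W = -5219 (W = (6 + 11)*(4 + 11) - 1*5474 = 17*15 - 5474 = 255 - 5474 = -5219)
q = 203 (q = -1*(-203) = 203)
W + q = -5219 + 203 = -5016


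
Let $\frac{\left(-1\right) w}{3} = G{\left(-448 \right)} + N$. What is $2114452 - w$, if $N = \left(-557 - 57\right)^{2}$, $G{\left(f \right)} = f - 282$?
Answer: $3243250$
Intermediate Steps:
$G{\left(f \right)} = -282 + f$ ($G{\left(f \right)} = f - 282 = -282 + f$)
$N = 376996$ ($N = \left(-614\right)^{2} = 376996$)
$w = -1128798$ ($w = - 3 \left(\left(-282 - 448\right) + 376996\right) = - 3 \left(-730 + 376996\right) = \left(-3\right) 376266 = -1128798$)
$2114452 - w = 2114452 - -1128798 = 2114452 + 1128798 = 3243250$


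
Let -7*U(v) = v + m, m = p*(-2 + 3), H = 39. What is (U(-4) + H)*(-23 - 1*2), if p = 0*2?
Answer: -6925/7 ≈ -989.29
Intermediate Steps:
p = 0
m = 0 (m = 0*(-2 + 3) = 0*1 = 0)
U(v) = -v/7 (U(v) = -(v + 0)/7 = -v/7)
(U(-4) + H)*(-23 - 1*2) = (-⅐*(-4) + 39)*(-23 - 1*2) = (4/7 + 39)*(-23 - 2) = (277/7)*(-25) = -6925/7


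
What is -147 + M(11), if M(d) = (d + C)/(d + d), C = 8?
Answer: -3215/22 ≈ -146.14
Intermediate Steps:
M(d) = (8 + d)/(2*d) (M(d) = (d + 8)/(d + d) = (8 + d)/((2*d)) = (8 + d)*(1/(2*d)) = (8 + d)/(2*d))
-147 + M(11) = -147 + (1/2)*(8 + 11)/11 = -147 + (1/2)*(1/11)*19 = -147 + 19/22 = -3215/22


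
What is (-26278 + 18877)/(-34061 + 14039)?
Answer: 2467/6674 ≈ 0.36964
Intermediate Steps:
(-26278 + 18877)/(-34061 + 14039) = -7401/(-20022) = -7401*(-1/20022) = 2467/6674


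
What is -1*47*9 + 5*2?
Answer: -413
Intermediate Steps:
-1*47*9 + 5*2 = -47*9 + 10 = -423 + 10 = -413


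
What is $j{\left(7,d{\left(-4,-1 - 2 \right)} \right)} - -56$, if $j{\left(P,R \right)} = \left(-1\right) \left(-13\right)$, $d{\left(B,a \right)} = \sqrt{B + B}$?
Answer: $69$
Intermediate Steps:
$d{\left(B,a \right)} = \sqrt{2} \sqrt{B}$ ($d{\left(B,a \right)} = \sqrt{2 B} = \sqrt{2} \sqrt{B}$)
$j{\left(P,R \right)} = 13$
$j{\left(7,d{\left(-4,-1 - 2 \right)} \right)} - -56 = 13 - -56 = 13 + 56 = 69$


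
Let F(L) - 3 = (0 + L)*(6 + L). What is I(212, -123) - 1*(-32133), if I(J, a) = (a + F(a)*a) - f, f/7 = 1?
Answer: -1738459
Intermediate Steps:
f = 7 (f = 7*1 = 7)
F(L) = 3 + L*(6 + L) (F(L) = 3 + (0 + L)*(6 + L) = 3 + L*(6 + L))
I(J, a) = -7 + a + a*(3 + a² + 6*a) (I(J, a) = (a + (3 + a² + 6*a)*a) - 1*7 = (a + a*(3 + a² + 6*a)) - 7 = -7 + a + a*(3 + a² + 6*a))
I(212, -123) - 1*(-32133) = (-7 - 123 - 123*(3 + (-123)² + 6*(-123))) - 1*(-32133) = (-7 - 123 - 123*(3 + 15129 - 738)) + 32133 = (-7 - 123 - 123*14394) + 32133 = (-7 - 123 - 1770462) + 32133 = -1770592 + 32133 = -1738459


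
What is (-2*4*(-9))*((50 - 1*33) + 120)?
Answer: 9864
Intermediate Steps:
(-2*4*(-9))*((50 - 1*33) + 120) = (-8*(-9))*((50 - 33) + 120) = 72*(17 + 120) = 72*137 = 9864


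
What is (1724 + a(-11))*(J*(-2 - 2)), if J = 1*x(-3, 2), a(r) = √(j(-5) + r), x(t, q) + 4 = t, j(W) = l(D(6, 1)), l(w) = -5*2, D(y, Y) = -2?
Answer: 48272 + 28*I*√21 ≈ 48272.0 + 128.31*I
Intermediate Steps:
l(w) = -10
j(W) = -10
x(t, q) = -4 + t
a(r) = √(-10 + r)
J = -7 (J = 1*(-4 - 3) = 1*(-7) = -7)
(1724 + a(-11))*(J*(-2 - 2)) = (1724 + √(-10 - 11))*(-7*(-2 - 2)) = (1724 + √(-21))*(-7*(-4)) = (1724 + I*√21)*28 = 48272 + 28*I*√21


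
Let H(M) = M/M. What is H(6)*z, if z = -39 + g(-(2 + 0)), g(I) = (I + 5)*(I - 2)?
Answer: -51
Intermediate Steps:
g(I) = (-2 + I)*(5 + I) (g(I) = (5 + I)*(-2 + I) = (-2 + I)*(5 + I))
H(M) = 1
z = -51 (z = -39 + (-10 + (-(2 + 0))² + 3*(-(2 + 0))) = -39 + (-10 + (-1*2)² + 3*(-1*2)) = -39 + (-10 + (-2)² + 3*(-2)) = -39 + (-10 + 4 - 6) = -39 - 12 = -51)
H(6)*z = 1*(-51) = -51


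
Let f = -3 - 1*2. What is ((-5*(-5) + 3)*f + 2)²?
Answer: 19044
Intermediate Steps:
f = -5 (f = -3 - 2 = -5)
((-5*(-5) + 3)*f + 2)² = ((-5*(-5) + 3)*(-5) + 2)² = ((25 + 3)*(-5) + 2)² = (28*(-5) + 2)² = (-140 + 2)² = (-138)² = 19044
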